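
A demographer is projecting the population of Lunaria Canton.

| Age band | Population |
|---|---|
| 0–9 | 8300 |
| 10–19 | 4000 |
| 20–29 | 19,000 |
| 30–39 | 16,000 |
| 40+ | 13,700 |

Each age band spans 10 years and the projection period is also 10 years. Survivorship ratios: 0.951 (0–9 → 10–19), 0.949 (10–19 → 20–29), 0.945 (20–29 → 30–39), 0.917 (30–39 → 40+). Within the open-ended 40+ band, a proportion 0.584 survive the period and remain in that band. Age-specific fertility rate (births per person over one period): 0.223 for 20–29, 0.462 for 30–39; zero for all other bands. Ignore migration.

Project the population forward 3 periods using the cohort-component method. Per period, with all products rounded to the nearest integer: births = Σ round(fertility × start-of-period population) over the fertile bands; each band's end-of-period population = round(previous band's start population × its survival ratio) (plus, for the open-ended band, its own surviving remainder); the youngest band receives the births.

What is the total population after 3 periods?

— Period 1 —
Births: 19000 * 0.223 = 4237, 16000 * 0.462 = 7392 → 11629
10–19: 8300 * 0.951 = 7893
20–29: 4000 * 0.949 = 3796
30–39: 19000 * 0.945 = 17955
40+: 16000 * 0.917 + 13700 * 0.584 = 14672 + 8001 = 22673
Population now: 0–9=11629, 10–19=7893, 20–29=3796, 30–39=17955, 40+=22673
— Period 2 —
Births: 3796 * 0.223 = 847, 17955 * 0.462 = 8295 → 9142
10–19: 11629 * 0.951 = 11059
20–29: 7893 * 0.949 = 7490
30–39: 3796 * 0.945 = 3587
40+: 17955 * 0.917 + 22673 * 0.584 = 16465 + 13241 = 29706
Population now: 0–9=9142, 10–19=11059, 20–29=7490, 30–39=3587, 40+=29706
— Period 3 —
Births: 7490 * 0.223 = 1670, 3587 * 0.462 = 1657 → 3327
10–19: 9142 * 0.951 = 8694
20–29: 11059 * 0.949 = 10495
30–39: 7490 * 0.945 = 7078
40+: 3587 * 0.917 + 29706 * 0.584 = 3289 + 17348 = 20637
Population now: 0–9=3327, 10–19=8694, 20–29=10495, 30–39=7078, 40+=20637
Total after period 3: 3327 + 8694 + 10495 + 7078 + 20637 = 50231

50231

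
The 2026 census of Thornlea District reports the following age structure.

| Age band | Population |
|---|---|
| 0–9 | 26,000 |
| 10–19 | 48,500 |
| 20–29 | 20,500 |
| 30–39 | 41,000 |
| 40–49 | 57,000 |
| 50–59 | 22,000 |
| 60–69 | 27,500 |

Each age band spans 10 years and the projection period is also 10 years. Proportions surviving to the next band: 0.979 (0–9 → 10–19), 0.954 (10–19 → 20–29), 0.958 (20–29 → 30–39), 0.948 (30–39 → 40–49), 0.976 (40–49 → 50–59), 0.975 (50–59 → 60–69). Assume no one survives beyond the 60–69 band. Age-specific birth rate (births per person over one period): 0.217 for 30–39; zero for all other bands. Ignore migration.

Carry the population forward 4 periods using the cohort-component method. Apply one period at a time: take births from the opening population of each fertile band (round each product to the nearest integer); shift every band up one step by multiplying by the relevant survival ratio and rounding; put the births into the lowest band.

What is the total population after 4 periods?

[period 1]
Births: 41000 × 0.217 = 8897
10–19: 26000 × 0.979 = 25454
20–29: 48500 × 0.954 = 46269
30–39: 20500 × 0.958 = 19639
40–49: 41000 × 0.948 = 38868
50–59: 57000 × 0.976 = 55632
60–69: 22000 × 0.975 = 21450
→ [8897, 25454, 46269, 19639, 38868, 55632, 21450]
[period 2]
Births: 19639 × 0.217 = 4262
10–19: 8897 × 0.979 = 8710
20–29: 25454 × 0.954 = 24283
30–39: 46269 × 0.958 = 44326
40–49: 19639 × 0.948 = 18618
50–59: 38868 × 0.976 = 37935
60–69: 55632 × 0.975 = 54241
→ [4262, 8710, 24283, 44326, 18618, 37935, 54241]
[period 3]
Births: 44326 × 0.217 = 9619
10–19: 4262 × 0.979 = 4172
20–29: 8710 × 0.954 = 8309
30–39: 24283 × 0.958 = 23263
40–49: 44326 × 0.948 = 42021
50–59: 18618 × 0.976 = 18171
60–69: 37935 × 0.975 = 36987
→ [9619, 4172, 8309, 23263, 42021, 18171, 36987]
[period 4]
Births: 23263 × 0.217 = 5048
10–19: 9619 × 0.979 = 9417
20–29: 4172 × 0.954 = 3980
30–39: 8309 × 0.958 = 7960
40–49: 23263 × 0.948 = 22053
50–59: 42021 × 0.976 = 41012
60–69: 18171 × 0.975 = 17717
→ [5048, 9417, 3980, 7960, 22053, 41012, 17717]
Total after period 4: 5048 + 9417 + 3980 + 7960 + 22053 + 41012 + 17717 = 107187

107187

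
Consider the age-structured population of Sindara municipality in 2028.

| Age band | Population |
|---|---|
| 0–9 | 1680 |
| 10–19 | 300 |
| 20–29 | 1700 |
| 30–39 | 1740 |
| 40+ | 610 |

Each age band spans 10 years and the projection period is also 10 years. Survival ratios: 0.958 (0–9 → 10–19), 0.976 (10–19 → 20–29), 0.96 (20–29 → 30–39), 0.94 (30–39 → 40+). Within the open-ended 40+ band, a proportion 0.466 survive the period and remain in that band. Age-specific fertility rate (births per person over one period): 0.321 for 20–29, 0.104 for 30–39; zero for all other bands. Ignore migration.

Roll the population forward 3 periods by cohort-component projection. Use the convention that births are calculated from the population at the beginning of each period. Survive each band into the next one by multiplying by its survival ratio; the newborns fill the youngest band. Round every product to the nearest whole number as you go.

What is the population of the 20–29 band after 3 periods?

679

Call the bands 1 to 5, youngest first.
— Period 1 —
Births: 1700 × 0.321 = 546 ; 1740 × 0.104 = 181 — total 727
Band 2: 1680 × 0.958 = 1609
Band 3: 300 × 0.976 = 293
Band 4: 1700 × 0.96 = 1632
Band 5: 1740 × 0.94 + 610 × 0.466 = 1636 + 284 = 1920
→ [727, 1609, 293, 1632, 1920]
— Period 2 —
Births: 293 × 0.321 = 94 ; 1632 × 0.104 = 170 — total 264
Band 2: 727 × 0.958 = 696
Band 3: 1609 × 0.976 = 1570
Band 4: 293 × 0.96 = 281
Band 5: 1632 × 0.94 + 1920 × 0.466 = 1534 + 895 = 2429
→ [264, 696, 1570, 281, 2429]
— Period 3 —
Births: 1570 × 0.321 = 504 ; 281 × 0.104 = 29 — total 533
Band 2: 264 × 0.958 = 253
Band 3: 696 × 0.976 = 679
Band 4: 1570 × 0.96 = 1507
Band 5: 281 × 0.94 + 2429 × 0.466 = 264 + 1132 = 1396
→ [533, 253, 679, 1507, 1396]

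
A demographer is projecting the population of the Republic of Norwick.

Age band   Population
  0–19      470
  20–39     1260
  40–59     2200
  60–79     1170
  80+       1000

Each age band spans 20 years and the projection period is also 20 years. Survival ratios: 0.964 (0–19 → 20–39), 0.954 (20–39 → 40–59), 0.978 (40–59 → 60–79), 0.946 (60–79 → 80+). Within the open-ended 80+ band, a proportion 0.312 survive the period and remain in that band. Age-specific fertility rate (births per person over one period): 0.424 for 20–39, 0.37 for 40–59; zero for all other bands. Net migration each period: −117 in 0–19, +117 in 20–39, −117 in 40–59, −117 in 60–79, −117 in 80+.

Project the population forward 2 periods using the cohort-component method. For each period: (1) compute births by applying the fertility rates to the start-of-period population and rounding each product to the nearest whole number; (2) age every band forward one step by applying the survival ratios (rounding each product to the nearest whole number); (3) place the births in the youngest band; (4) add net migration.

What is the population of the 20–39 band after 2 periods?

1304

[period 1]
Births: 1260 × 0.424 = 534 ; 2200 × 0.37 = 814 ⇒ total 1348
20–39: 470 × 0.964 = 453
40–59: 1260 × 0.954 = 1202
60–79: 2200 × 0.978 = 2152
80+: 1170 × 0.946 + 1000 × 0.312 = 1107 + 312 = 1419
Net migration: 0–19 − 117 → 1231; 20–39 + 117 → 570; 40–59 − 117 → 1085; 60–79 − 117 → 2035; 80+ − 117 → 1302
Giving 1231 / 570 / 1085 / 2035 / 1302.
[period 2]
Births: 570 × 0.424 = 242 ; 1085 × 0.37 = 401 ⇒ total 643
20–39: 1231 × 0.964 = 1187
40–59: 570 × 0.954 = 544
60–79: 1085 × 0.978 = 1061
80+: 2035 × 0.946 + 1302 × 0.312 = 1925 + 406 = 2331
Net migration: 0–19 − 117 → 526; 20–39 + 117 → 1304; 40–59 − 117 → 427; 60–79 − 117 → 944; 80+ − 117 → 2214
Giving 526 / 1304 / 427 / 944 / 2214.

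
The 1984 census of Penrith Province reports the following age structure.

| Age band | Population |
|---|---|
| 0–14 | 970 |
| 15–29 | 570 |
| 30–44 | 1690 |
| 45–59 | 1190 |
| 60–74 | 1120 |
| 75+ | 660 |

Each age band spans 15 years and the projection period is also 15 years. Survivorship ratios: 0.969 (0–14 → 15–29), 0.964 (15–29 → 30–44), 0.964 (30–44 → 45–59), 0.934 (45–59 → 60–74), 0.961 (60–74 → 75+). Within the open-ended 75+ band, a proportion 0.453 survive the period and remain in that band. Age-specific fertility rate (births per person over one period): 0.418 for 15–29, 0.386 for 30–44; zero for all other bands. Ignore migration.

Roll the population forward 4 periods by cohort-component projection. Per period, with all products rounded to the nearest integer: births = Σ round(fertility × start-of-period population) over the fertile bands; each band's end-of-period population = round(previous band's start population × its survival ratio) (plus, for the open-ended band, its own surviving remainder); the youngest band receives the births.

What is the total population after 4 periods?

4919

Let band 1 be 0–14 through band 6 = 75+.
[period 1]
Births: 570 × 0.418 = 238  |  1690 × 0.386 = 652 → total 890
Band 2: 970 × 0.969 = 940
Band 3: 570 × 0.964 = 549
Band 4: 1690 × 0.964 = 1629
Band 5: 1190 × 0.934 = 1111
Band 6: 1120 × 0.961 + 660 × 0.453 = 1076 + 299 = 1375
End of period: [890, 940, 549, 1629, 1111, 1375]
[period 2]
Births: 940 × 0.418 = 393  |  549 × 0.386 = 212 → total 605
Band 2: 890 × 0.969 = 862
Band 3: 940 × 0.964 = 906
Band 4: 549 × 0.964 = 529
Band 5: 1629 × 0.934 = 1521
Band 6: 1111 × 0.961 + 1375 × 0.453 = 1068 + 623 = 1691
End of period: [605, 862, 906, 529, 1521, 1691]
[period 3]
Births: 862 × 0.418 = 360  |  906 × 0.386 = 350 → total 710
Band 2: 605 × 0.969 = 586
Band 3: 862 × 0.964 = 831
Band 4: 906 × 0.964 = 873
Band 5: 529 × 0.934 = 494
Band 6: 1521 × 0.961 + 1691 × 0.453 = 1462 + 766 = 2228
End of period: [710, 586, 831, 873, 494, 2228]
[period 4]
Births: 586 × 0.418 = 245  |  831 × 0.386 = 321 → total 566
Band 2: 710 × 0.969 = 688
Band 3: 586 × 0.964 = 565
Band 4: 831 × 0.964 = 801
Band 5: 873 × 0.934 = 815
Band 6: 494 × 0.961 + 2228 × 0.453 = 475 + 1009 = 1484
End of period: [566, 688, 565, 801, 815, 1484]
Total after period 4: 566 + 688 + 565 + 801 + 815 + 1484 = 4919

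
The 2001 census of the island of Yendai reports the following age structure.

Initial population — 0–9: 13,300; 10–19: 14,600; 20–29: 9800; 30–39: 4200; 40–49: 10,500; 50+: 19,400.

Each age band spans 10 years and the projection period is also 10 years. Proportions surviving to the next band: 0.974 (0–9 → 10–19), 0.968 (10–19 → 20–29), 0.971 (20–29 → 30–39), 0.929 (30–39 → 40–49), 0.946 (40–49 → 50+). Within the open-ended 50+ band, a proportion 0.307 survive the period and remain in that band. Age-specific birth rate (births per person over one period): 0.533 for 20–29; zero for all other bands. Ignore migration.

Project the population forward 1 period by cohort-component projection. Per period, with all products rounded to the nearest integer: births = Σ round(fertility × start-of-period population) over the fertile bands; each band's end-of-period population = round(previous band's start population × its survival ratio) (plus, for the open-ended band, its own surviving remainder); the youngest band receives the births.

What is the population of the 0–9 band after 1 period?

Let band 1 be 0–9 through band 6 = 50+.
Period 1.
Births: 9800 × 0.533 = 5223
Band 2: 13300 × 0.974 = 12954
Band 3: 14600 × 0.968 = 14133
Band 4: 9800 × 0.971 = 9516
Band 5: 4200 × 0.929 = 3902
Band 6: 10500 × 0.946 + 19400 × 0.307 = 9933 + 5956 = 15889
Giving 5223 / 12954 / 14133 / 9516 / 3902 / 15889.

5223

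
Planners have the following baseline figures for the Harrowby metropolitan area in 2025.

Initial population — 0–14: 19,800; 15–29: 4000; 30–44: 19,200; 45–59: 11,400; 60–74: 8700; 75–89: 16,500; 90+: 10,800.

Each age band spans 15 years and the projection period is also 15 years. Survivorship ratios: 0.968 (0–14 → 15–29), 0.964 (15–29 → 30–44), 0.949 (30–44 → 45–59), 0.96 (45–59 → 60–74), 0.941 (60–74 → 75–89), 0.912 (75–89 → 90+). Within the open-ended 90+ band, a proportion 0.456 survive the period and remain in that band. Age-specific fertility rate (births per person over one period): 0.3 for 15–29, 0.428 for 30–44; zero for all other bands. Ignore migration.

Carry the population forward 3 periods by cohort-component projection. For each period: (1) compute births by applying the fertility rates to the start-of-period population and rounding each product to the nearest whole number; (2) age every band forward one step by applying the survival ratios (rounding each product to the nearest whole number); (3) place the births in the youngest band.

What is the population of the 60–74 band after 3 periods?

3513

Numbering the bands 1..7 from youngest to oldest:
[period 1]
Births: 4000 × 0.3 = 1200 ; 19200 × 0.428 = 8218 ⇒ total 9418
Band 2: 19800 × 0.968 = 19166
Band 3: 4000 × 0.964 = 3856
Band 4: 19200 × 0.949 = 18221
Band 5: 11400 × 0.96 = 10944
Band 6: 8700 × 0.941 = 8187
Band 7: 16500 × 0.912 + 10800 × 0.456 = 15048 + 4925 = 19973
→ [9418, 19166, 3856, 18221, 10944, 8187, 19973]
[period 2]
Births: 19166 × 0.3 = 5750 ; 3856 × 0.428 = 1650 ⇒ total 7400
Band 2: 9418 × 0.968 = 9117
Band 3: 19166 × 0.964 = 18476
Band 4: 3856 × 0.949 = 3659
Band 5: 18221 × 0.96 = 17492
Band 6: 10944 × 0.941 = 10298
Band 7: 8187 × 0.912 + 19973 × 0.456 = 7467 + 9108 = 16575
→ [7400, 9117, 18476, 3659, 17492, 10298, 16575]
[period 3]
Births: 9117 × 0.3 = 2735 ; 18476 × 0.428 = 7908 ⇒ total 10643
Band 2: 7400 × 0.968 = 7163
Band 3: 9117 × 0.964 = 8789
Band 4: 18476 × 0.949 = 17534
Band 5: 3659 × 0.96 = 3513
Band 6: 17492 × 0.941 = 16460
Band 7: 10298 × 0.912 + 16575 × 0.456 = 9392 + 7558 = 16950
→ [10643, 7163, 8789, 17534, 3513, 16460, 16950]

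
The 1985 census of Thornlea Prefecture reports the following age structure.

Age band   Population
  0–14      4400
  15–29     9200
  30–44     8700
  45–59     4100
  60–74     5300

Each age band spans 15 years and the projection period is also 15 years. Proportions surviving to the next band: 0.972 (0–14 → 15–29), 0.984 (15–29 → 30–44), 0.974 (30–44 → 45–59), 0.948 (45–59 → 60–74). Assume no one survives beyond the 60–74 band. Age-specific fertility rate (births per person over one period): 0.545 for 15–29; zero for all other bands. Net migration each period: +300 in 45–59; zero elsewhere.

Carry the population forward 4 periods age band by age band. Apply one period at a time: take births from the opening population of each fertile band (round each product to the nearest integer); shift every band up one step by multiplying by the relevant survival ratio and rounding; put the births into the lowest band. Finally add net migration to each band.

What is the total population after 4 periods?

15189

Call the groups 1 to 5, youngest first.
— Period 1 —
Births: 9200 × 0.545 = 5014
Group 2: 4400 × 0.972 = 4277
Group 3: 9200 × 0.984 = 9053
Group 4: 8700 × 0.974 = 8474
Group 5: 4100 × 0.948 = 3887
Net migration: Group 4 + 300 → 8774
Population now: 0–14=5014, 15–29=4277, 30–44=9053, 45–59=8774, 60–74=3887
— Period 2 —
Births: 4277 × 0.545 = 2331
Group 2: 5014 × 0.972 = 4874
Group 3: 4277 × 0.984 = 4209
Group 4: 9053 × 0.974 = 8818
Group 5: 8774 × 0.948 = 8318
Net migration: Group 4 + 300 → 9118
Population now: 0–14=2331, 15–29=4874, 30–44=4209, 45–59=9118, 60–74=8318
— Period 3 —
Births: 4874 × 0.545 = 2656
Group 2: 2331 × 0.972 = 2266
Group 3: 4874 × 0.984 = 4796
Group 4: 4209 × 0.974 = 4100
Group 5: 9118 × 0.948 = 8644
Net migration: Group 4 + 300 → 4400
Population now: 0–14=2656, 15–29=2266, 30–44=4796, 45–59=4400, 60–74=8644
— Period 4 —
Births: 2266 × 0.545 = 1235
Group 2: 2656 × 0.972 = 2582
Group 3: 2266 × 0.984 = 2230
Group 4: 4796 × 0.974 = 4671
Group 5: 4400 × 0.948 = 4171
Net migration: Group 4 + 300 → 4971
Population now: 0–14=1235, 15–29=2582, 30–44=2230, 45–59=4971, 60–74=4171
Total after period 4: 1235 + 2582 + 2230 + 4971 + 4171 = 15189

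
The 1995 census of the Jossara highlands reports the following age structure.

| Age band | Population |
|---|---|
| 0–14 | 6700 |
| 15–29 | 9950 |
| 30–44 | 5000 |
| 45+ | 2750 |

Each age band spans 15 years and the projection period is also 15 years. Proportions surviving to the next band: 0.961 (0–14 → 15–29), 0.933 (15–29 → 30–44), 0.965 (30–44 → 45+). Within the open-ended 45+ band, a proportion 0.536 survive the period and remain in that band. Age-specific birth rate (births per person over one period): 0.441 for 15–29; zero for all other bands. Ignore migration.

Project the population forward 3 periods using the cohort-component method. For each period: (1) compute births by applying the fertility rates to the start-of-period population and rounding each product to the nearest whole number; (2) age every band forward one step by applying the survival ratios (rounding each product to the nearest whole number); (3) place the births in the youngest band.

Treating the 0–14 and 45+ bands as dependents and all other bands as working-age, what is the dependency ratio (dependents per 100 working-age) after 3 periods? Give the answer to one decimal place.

214.2

After projecting period 1:
Births: 9950 × 0.441 = 4388
15–29: 6700 × 0.961 = 6439
30–44: 9950 × 0.933 = 9283
45+: 5000 × 0.965 + 2750 × 0.536 = 4825 + 1474 = 6299
Population now: 0–14=4388, 15–29=6439, 30–44=9283, 45+=6299
After projecting period 2:
Births: 6439 × 0.441 = 2840
15–29: 4388 × 0.961 = 4217
30–44: 6439 × 0.933 = 6008
45+: 9283 × 0.965 + 6299 × 0.536 = 8958 + 3376 = 12334
Population now: 0–14=2840, 15–29=4217, 30–44=6008, 45+=12334
After projecting period 3:
Births: 4217 × 0.441 = 1860
15–29: 2840 × 0.961 = 2729
30–44: 4217 × 0.933 = 3934
45+: 6008 × 0.965 + 12334 × 0.536 = 5798 + 6611 = 12409
Population now: 0–14=1860, 15–29=2729, 30–44=3934, 45+=12409
Dependents (band 0–14 + band 45+) = 1860 + 12409 = 14269; working-age = 6663; ratio = 14269/6663 × 100 = 214.2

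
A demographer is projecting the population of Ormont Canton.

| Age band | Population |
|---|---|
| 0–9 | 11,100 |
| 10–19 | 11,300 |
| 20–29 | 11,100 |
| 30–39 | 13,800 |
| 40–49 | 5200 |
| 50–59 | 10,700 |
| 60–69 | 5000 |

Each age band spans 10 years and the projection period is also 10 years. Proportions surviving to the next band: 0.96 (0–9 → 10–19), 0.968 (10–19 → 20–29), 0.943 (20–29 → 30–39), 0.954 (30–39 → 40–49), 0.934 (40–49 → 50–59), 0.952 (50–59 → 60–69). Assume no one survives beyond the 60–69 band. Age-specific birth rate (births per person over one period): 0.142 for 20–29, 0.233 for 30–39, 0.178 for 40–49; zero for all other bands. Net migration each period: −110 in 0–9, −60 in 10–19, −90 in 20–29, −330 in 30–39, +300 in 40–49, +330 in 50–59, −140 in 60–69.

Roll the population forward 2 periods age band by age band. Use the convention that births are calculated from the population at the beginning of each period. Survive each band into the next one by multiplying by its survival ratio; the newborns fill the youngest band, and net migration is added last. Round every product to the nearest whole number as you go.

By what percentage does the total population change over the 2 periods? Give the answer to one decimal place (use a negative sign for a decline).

Period 1:
Births: 11100 × 0.142 = 1576  |  13800 × 0.233 = 3215  |  5200 × 0.178 = 926 ⇒ total 5717
10–19: 11100 × 0.96 = 10656
20–29: 11300 × 0.968 = 10938
30–39: 11100 × 0.943 = 10467
40–49: 13800 × 0.954 = 13165
50–59: 5200 × 0.934 = 4857
60–69: 10700 × 0.952 = 10186
Net migration: 0–9 − 110 → 5607; 10–19 − 60 → 10596; 20–29 − 90 → 10848; 30–39 − 330 → 10137; 40–49 + 300 → 13465; 50–59 + 330 → 5187; 60–69 − 140 → 10046
Population now: 0–9=5607, 10–19=10596, 20–29=10848, 30–39=10137, 40–49=13465, 50–59=5187, 60–69=10046
Period 2:
Births: 10848 × 0.142 = 1540  |  10137 × 0.233 = 2362  |  13465 × 0.178 = 2397 ⇒ total 6299
10–19: 5607 × 0.96 = 5383
20–29: 10596 × 0.968 = 10257
30–39: 10848 × 0.943 = 10230
40–49: 10137 × 0.954 = 9671
50–59: 13465 × 0.934 = 12576
60–69: 5187 × 0.952 = 4938
Net migration: 0–9 − 110 → 6189; 10–19 − 60 → 5323; 20–29 − 90 → 10167; 30–39 − 330 → 9900; 40–49 + 300 → 9971; 50–59 + 330 → 12906; 60–69 − 140 → 4798
Population now: 0–9=6189, 10–19=5323, 20–29=10167, 30–39=9900, 40–49=9971, 50–59=12906, 60–69=4798
Total: 68200 → 59254; change = -8946; percentage change = -13.1%

-13.1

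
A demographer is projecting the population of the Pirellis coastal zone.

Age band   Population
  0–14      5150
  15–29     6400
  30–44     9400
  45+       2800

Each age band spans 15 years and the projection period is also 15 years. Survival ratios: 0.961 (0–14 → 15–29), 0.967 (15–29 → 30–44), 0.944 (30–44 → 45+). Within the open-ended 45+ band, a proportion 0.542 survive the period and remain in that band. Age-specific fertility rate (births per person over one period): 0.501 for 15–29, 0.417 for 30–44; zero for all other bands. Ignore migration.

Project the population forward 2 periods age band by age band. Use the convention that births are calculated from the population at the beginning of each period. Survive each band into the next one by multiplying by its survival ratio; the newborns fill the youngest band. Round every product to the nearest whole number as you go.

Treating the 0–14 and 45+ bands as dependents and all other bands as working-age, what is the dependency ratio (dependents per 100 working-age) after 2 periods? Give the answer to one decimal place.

[period 1]
Births: 6400 × 0.501 = 3206 ; 9400 × 0.417 = 3920 — total 7126
15–29: 5150 × 0.961 = 4949
30–44: 6400 × 0.967 = 6189
45+: 9400 × 0.944 + 2800 × 0.542 = 8874 + 1518 = 10392
Giving 7126 / 4949 / 6189 / 10392.
[period 2]
Births: 4949 × 0.501 = 2479 ; 6189 × 0.417 = 2581 — total 5060
15–29: 7126 × 0.961 = 6848
30–44: 4949 × 0.967 = 4786
45+: 6189 × 0.944 + 10392 × 0.542 = 5842 + 5632 = 11474
Giving 5060 / 6848 / 4786 / 11474.
Dependents (band 0–14 + band 45+) = 5060 + 11474 = 16534; working-age = 11634; ratio = 16534/11634 × 100 = 142.1

142.1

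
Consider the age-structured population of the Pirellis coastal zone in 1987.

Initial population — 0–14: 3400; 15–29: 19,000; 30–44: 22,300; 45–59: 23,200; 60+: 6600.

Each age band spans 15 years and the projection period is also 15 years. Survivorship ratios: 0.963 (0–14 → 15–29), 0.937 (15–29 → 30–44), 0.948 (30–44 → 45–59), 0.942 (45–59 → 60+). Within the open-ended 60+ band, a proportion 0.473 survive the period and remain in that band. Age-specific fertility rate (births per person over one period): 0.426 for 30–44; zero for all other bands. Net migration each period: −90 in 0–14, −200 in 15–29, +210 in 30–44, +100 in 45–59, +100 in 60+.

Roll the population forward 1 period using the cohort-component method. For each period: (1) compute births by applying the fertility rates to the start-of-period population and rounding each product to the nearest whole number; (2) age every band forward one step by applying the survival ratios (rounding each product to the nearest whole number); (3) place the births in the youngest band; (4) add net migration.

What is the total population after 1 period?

— Period 1 —
Births: 22300 × 0.426 = 9500
15–29: 3400 × 0.963 = 3274
30–44: 19000 × 0.937 = 17803
45–59: 22300 × 0.948 = 21140
60+: 23200 × 0.942 + 6600 × 0.473 = 21854 + 3122 = 24976
Net migration: 0–14 − 90 → 9410; 15–29 − 200 → 3074; 30–44 + 210 → 18013; 45–59 + 100 → 21240; 60+ + 100 → 25076
Population now: 0–14=9410, 15–29=3074, 30–44=18013, 45–59=21240, 60+=25076
Total after period 1: 9410 + 3074 + 18013 + 21240 + 25076 = 76813

76813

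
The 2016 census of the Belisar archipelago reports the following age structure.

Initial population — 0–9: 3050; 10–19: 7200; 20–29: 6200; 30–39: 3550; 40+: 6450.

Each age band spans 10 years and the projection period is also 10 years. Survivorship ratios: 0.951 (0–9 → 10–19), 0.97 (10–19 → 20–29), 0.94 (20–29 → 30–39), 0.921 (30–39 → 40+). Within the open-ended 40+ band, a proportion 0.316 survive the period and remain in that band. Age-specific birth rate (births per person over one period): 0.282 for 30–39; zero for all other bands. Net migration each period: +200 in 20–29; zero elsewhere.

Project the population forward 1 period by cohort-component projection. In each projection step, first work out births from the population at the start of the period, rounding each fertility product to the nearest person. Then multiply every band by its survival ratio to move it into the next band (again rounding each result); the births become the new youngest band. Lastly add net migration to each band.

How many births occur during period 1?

(Bands numbered youngest = 1 to oldest = 5.)
[period 1]
Births: 3550 × 0.282 = 1001
Band 2: 3050 × 0.951 = 2901
Band 3: 7200 × 0.97 = 6984
Band 4: 6200 × 0.94 = 5828
Band 5: 3550 × 0.921 + 6450 × 0.316 = 3270 + 2038 = 5308
Net migration: Band 3 + 200 → 7184
Giving 1001 / 2901 / 7184 / 5828 / 5308.

1001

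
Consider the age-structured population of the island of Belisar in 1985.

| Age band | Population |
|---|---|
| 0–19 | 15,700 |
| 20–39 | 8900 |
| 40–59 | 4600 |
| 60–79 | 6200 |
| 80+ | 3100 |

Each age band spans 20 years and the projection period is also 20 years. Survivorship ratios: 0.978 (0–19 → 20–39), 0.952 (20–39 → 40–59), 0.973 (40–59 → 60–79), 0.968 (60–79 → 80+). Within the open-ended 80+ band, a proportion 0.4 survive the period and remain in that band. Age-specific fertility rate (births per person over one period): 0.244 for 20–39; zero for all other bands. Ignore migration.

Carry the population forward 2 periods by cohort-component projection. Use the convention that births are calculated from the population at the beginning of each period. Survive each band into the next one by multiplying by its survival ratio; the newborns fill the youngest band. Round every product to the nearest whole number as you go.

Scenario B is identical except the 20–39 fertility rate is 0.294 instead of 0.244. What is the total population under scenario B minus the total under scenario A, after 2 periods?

1202

Period 1:
Births: 8900 * 0.244 = 2172
20–39: 15700 * 0.978 = 15355
40–59: 8900 * 0.952 = 8473
60–79: 4600 * 0.973 = 4476
80+: 6200 * 0.968 + 3100 * 0.4 = 6002 + 1240 = 7242
End of period: [2172, 15355, 8473, 4476, 7242]
Period 2:
Births: 15355 * 0.244 = 3747
20–39: 2172 * 0.978 = 2124
40–59: 15355 * 0.952 = 14618
60–79: 8473 * 0.973 = 8244
80+: 4476 * 0.968 + 7242 * 0.4 = 4333 + 2897 = 7230
End of period: [3747, 2124, 14618, 8244, 7230]
Scenario A total after 2 periods: 35963
Scenario B projection —
Period 1:
Births: 8900 * 0.294 = 2617
20–39: 15700 * 0.978 = 15355
40–59: 8900 * 0.952 = 8473
60–79: 4600 * 0.973 = 4476
80+: 6200 * 0.968 + 3100 * 0.4 = 6002 + 1240 = 7242
End of period: [2617, 15355, 8473, 4476, 7242]
Period 2:
Births: 15355 * 0.294 = 4514
20–39: 2617 * 0.978 = 2559
40–59: 15355 * 0.952 = 14618
60–79: 8473 * 0.973 = 8244
80+: 4476 * 0.968 + 7242 * 0.4 = 4333 + 2897 = 7230
End of period: [4514, 2559, 14618, 8244, 7230]
Scenario B total after 2 periods: 37165
Difference B − A = 37165 − 35963 = 1202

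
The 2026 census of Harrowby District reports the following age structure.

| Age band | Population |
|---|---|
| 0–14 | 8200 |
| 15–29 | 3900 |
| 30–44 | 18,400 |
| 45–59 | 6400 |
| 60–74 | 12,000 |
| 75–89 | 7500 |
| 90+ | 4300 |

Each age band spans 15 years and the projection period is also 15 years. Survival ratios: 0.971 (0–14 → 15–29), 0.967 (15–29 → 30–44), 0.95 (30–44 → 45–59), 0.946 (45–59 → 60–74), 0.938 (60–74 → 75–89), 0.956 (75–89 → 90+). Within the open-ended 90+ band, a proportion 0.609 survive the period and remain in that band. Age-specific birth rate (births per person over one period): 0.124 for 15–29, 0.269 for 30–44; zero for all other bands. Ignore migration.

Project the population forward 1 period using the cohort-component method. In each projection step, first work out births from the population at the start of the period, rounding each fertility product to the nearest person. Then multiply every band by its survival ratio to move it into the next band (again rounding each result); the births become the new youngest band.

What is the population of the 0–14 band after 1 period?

5434

[period 1]
Births: 3900 × 0.124 = 484, 18400 × 0.269 = 4950 ⇒ total 5434
15–29: 8200 × 0.971 = 7962
30–44: 3900 × 0.967 = 3771
45–59: 18400 × 0.95 = 17480
60–74: 6400 × 0.946 = 6054
75–89: 12000 × 0.938 = 11256
90+: 7500 × 0.956 + 4300 × 0.609 = 7170 + 2619 = 9789
End of period: [5434, 7962, 3771, 17480, 6054, 11256, 9789]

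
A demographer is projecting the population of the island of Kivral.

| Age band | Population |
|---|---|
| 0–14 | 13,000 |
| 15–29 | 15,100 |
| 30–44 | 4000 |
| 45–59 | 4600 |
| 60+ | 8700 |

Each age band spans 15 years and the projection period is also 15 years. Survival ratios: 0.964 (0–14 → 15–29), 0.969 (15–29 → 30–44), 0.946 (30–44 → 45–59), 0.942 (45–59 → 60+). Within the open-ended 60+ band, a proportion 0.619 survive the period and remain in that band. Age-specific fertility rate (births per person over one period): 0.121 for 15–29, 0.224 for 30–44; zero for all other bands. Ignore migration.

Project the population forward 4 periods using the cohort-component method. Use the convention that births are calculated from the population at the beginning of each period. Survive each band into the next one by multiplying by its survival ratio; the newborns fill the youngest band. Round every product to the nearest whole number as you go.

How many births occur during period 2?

Let band 1 be 0–14 through band 5 = 60+.
Period 1:
Births: 15100 × 0.121 = 1827 ; 4000 × 0.224 = 896 — total 2723
Band 2: 13000 × 0.964 = 12532
Band 3: 15100 × 0.969 = 14632
Band 4: 4000 × 0.946 = 3784
Band 5: 4600 × 0.942 + 8700 × 0.619 = 4333 + 5385 = 9718
Giving 2723 / 12532 / 14632 / 3784 / 9718.
Period 2:
Births: 12532 × 0.121 = 1516 ; 14632 × 0.224 = 3278 — total 4794
Band 2: 2723 × 0.964 = 2625
Band 3: 12532 × 0.969 = 12144
Band 4: 14632 × 0.946 = 13842
Band 5: 3784 × 0.942 + 9718 × 0.619 = 3565 + 6015 = 9580
Giving 4794 / 2625 / 12144 / 13842 / 9580.

4794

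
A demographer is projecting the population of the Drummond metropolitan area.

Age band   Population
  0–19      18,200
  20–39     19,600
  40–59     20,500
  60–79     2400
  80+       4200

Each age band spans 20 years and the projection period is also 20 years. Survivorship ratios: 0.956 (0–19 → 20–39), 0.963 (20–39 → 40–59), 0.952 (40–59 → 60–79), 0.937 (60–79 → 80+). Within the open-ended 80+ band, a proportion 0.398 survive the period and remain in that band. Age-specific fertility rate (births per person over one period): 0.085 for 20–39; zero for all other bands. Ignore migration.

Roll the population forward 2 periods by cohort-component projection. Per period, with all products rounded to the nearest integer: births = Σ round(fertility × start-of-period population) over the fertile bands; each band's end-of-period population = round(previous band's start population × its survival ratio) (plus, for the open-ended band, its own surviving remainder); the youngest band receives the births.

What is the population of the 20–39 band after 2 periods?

(Bands numbered youngest = 1 to oldest = 5.)
Period 1.
Births: 19600 × 0.085 = 1666
Band 2: 18200 × 0.956 = 17399
Band 3: 19600 × 0.963 = 18875
Band 4: 20500 × 0.952 = 19516
Band 5: 2400 × 0.937 + 4200 × 0.398 = 2249 + 1672 = 3921
End of period: [1666, 17399, 18875, 19516, 3921]
Period 2.
Births: 17399 × 0.085 = 1479
Band 2: 1666 × 0.956 = 1593
Band 3: 17399 × 0.963 = 16755
Band 4: 18875 × 0.952 = 17969
Band 5: 19516 × 0.937 + 3921 × 0.398 = 18286 + 1561 = 19847
End of period: [1479, 1593, 16755, 17969, 19847]

1593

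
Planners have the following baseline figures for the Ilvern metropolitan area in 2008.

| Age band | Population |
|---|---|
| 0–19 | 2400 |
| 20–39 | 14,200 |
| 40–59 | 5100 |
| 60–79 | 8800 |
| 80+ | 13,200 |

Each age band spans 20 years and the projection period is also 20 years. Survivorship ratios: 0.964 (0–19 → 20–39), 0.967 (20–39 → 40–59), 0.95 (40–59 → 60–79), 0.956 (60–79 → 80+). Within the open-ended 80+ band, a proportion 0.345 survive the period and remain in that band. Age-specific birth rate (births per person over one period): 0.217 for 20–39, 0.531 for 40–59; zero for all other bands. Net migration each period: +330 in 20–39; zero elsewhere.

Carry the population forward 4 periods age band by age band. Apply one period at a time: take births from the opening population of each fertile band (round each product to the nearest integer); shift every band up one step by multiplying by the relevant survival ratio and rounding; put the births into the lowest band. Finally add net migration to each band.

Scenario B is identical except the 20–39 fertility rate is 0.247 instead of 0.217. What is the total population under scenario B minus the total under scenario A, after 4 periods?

1183

Call the groups 1 to 5, youngest first.
— Period 1 —
Births: 14200 × 0.217 = 3081 ; 5100 × 0.531 = 2708 → total 5789
Group 2: 2400 × 0.964 = 2314
Group 3: 14200 × 0.967 = 13731
Group 4: 5100 × 0.95 = 4845
Group 5: 8800 × 0.956 + 13200 × 0.345 = 8413 + 4554 = 12967
Net migration: Group 2 + 330 → 2644
Population now: 0–19=5789, 20–39=2644, 40–59=13731, 60–79=4845, 80+=12967
— Period 2 —
Births: 2644 × 0.217 = 574 ; 13731 × 0.531 = 7291 → total 7865
Group 2: 5789 × 0.964 = 5581
Group 3: 2644 × 0.967 = 2557
Group 4: 13731 × 0.95 = 13044
Group 5: 4845 × 0.956 + 12967 × 0.345 = 4632 + 4474 = 9106
Net migration: Group 2 + 330 → 5911
Population now: 0–19=7865, 20–39=5911, 40–59=2557, 60–79=13044, 80+=9106
— Period 3 —
Births: 5911 × 0.217 = 1283 ; 2557 × 0.531 = 1358 → total 2641
Group 2: 7865 × 0.964 = 7582
Group 3: 5911 × 0.967 = 5716
Group 4: 2557 × 0.95 = 2429
Group 5: 13044 × 0.956 + 9106 × 0.345 = 12470 + 3142 = 15612
Net migration: Group 2 + 330 → 7912
Population now: 0–19=2641, 20–39=7912, 40–59=5716, 60–79=2429, 80+=15612
— Period 4 —
Births: 7912 × 0.217 = 1717 ; 5716 × 0.531 = 3035 → total 4752
Group 2: 2641 × 0.964 = 2546
Group 3: 7912 × 0.967 = 7651
Group 4: 5716 × 0.95 = 5430
Group 5: 2429 × 0.956 + 15612 × 0.345 = 2322 + 5386 = 7708
Net migration: Group 2 + 330 → 2876
Population now: 0–19=4752, 20–39=2876, 40–59=7651, 60–79=5430, 80+=7708
Scenario A total after 4 periods: 28417
Scenario B projection —
— Period 1 —
Births: 14200 × 0.247 = 3507 ; 5100 × 0.531 = 2708 → total 6215
Group 2: 2400 × 0.964 = 2314
Group 3: 14200 × 0.967 = 13731
Group 4: 5100 × 0.95 = 4845
Group 5: 8800 × 0.956 + 13200 × 0.345 = 8413 + 4554 = 12967
Net migration: Group 2 + 330 → 2644
Population now: 0–19=6215, 20–39=2644, 40–59=13731, 60–79=4845, 80+=12967
— Period 2 —
Births: 2644 × 0.247 = 653 ; 13731 × 0.531 = 7291 → total 7944
Group 2: 6215 × 0.964 = 5991
Group 3: 2644 × 0.967 = 2557
Group 4: 13731 × 0.95 = 13044
Group 5: 4845 × 0.956 + 12967 × 0.345 = 4632 + 4474 = 9106
Net migration: Group 2 + 330 → 6321
Population now: 0–19=7944, 20–39=6321, 40–59=2557, 60–79=13044, 80+=9106
— Period 3 —
Births: 6321 × 0.247 = 1561 ; 2557 × 0.531 = 1358 → total 2919
Group 2: 7944 × 0.964 = 7658
Group 3: 6321 × 0.967 = 6112
Group 4: 2557 × 0.95 = 2429
Group 5: 13044 × 0.956 + 9106 × 0.345 = 12470 + 3142 = 15612
Net migration: Group 2 + 330 → 7988
Population now: 0–19=2919, 20–39=7988, 40–59=6112, 60–79=2429, 80+=15612
— Period 4 —
Births: 7988 × 0.247 = 1973 ; 6112 × 0.531 = 3245 → total 5218
Group 2: 2919 × 0.964 = 2814
Group 3: 7988 × 0.967 = 7724
Group 4: 6112 × 0.95 = 5806
Group 5: 2429 × 0.956 + 15612 × 0.345 = 2322 + 5386 = 7708
Net migration: Group 2 + 330 → 3144
Population now: 0–19=5218, 20–39=3144, 40–59=7724, 60–79=5806, 80+=7708
Scenario B total after 4 periods: 29600
Difference B − A = 29600 − 28417 = 1183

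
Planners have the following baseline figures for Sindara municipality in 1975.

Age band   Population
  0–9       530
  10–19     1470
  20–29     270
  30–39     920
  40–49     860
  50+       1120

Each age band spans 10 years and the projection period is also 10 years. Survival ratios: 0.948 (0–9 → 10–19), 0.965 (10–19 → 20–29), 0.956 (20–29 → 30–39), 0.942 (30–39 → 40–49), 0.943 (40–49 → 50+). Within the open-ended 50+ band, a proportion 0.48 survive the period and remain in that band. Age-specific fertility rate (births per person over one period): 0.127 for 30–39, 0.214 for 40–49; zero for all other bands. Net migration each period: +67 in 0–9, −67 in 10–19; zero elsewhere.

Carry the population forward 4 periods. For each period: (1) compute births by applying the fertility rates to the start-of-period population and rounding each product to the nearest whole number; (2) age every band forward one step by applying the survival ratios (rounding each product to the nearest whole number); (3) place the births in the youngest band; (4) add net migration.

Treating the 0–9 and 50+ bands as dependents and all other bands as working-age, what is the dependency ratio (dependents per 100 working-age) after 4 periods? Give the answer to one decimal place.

[period 1]
Births: 920 × 0.127 = 117 ; 860 × 0.214 = 184 ⇒ total 301
10–19: 530 × 0.948 = 502
20–29: 1470 × 0.965 = 1419
30–39: 270 × 0.956 = 258
40–49: 920 × 0.942 = 867
50+: 860 × 0.943 + 1120 × 0.48 = 811 + 538 = 1349
Net migration: 0–9 + 67 → 368; 10–19 − 67 → 435
Population now: 0–9=368, 10–19=435, 20–29=1419, 30–39=258, 40–49=867, 50+=1349
[period 2]
Births: 258 × 0.127 = 33 ; 867 × 0.214 = 186 ⇒ total 219
10–19: 368 × 0.948 = 349
20–29: 435 × 0.965 = 420
30–39: 1419 × 0.956 = 1357
40–49: 258 × 0.942 = 243
50+: 867 × 0.943 + 1349 × 0.48 = 818 + 648 = 1466
Net migration: 0–9 + 67 → 286; 10–19 − 67 → 282
Population now: 0–9=286, 10–19=282, 20–29=420, 30–39=1357, 40–49=243, 50+=1466
[period 3]
Births: 1357 × 0.127 = 172 ; 243 × 0.214 = 52 ⇒ total 224
10–19: 286 × 0.948 = 271
20–29: 282 × 0.965 = 272
30–39: 420 × 0.956 = 402
40–49: 1357 × 0.942 = 1278
50+: 243 × 0.943 + 1466 × 0.48 = 229 + 704 = 933
Net migration: 0–9 + 67 → 291; 10–19 − 67 → 204
Population now: 0–9=291, 10–19=204, 20–29=272, 30–39=402, 40–49=1278, 50+=933
[period 4]
Births: 402 × 0.127 = 51 ; 1278 × 0.214 = 273 ⇒ total 324
10–19: 291 × 0.948 = 276
20–29: 204 × 0.965 = 197
30–39: 272 × 0.956 = 260
40–49: 402 × 0.942 = 379
50+: 1278 × 0.943 + 933 × 0.48 = 1205 + 448 = 1653
Net migration: 0–9 + 67 → 391; 10–19 − 67 → 209
Population now: 0–9=391, 10–19=209, 20–29=197, 30–39=260, 40–49=379, 50+=1653
Dependents (band 0–9 + band 50+) = 391 + 1653 = 2044; working-age = 1045; ratio = 2044/1045 × 100 = 195.6

195.6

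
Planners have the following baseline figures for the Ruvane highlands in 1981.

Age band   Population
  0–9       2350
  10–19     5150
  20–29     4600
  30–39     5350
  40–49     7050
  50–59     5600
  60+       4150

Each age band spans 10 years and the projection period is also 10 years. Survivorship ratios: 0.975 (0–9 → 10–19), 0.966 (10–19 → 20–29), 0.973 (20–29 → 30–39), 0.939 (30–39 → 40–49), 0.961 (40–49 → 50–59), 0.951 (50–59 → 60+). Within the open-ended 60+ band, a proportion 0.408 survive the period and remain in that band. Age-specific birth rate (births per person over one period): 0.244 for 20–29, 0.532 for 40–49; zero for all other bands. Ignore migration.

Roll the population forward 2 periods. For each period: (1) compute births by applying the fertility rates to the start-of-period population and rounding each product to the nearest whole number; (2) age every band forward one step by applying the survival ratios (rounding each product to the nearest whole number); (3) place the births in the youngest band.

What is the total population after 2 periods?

Let band 1 be 0–9 through band 7 = 60+.
— Period 1 —
Births: 4600 * 0.244 = 1122 ; 7050 * 0.532 = 3751 ⇒ total 4873
Band 2: 2350 * 0.975 = 2291
Band 3: 5150 * 0.966 = 4975
Band 4: 4600 * 0.973 = 4476
Band 5: 5350 * 0.939 = 5024
Band 6: 7050 * 0.961 = 6775
Band 7: 5600 * 0.951 + 4150 * 0.408 = 5326 + 1693 = 7019
→ [4873, 2291, 4975, 4476, 5024, 6775, 7019]
— Period 2 —
Births: 4975 * 0.244 = 1214 ; 5024 * 0.532 = 2673 ⇒ total 3887
Band 2: 4873 * 0.975 = 4751
Band 3: 2291 * 0.966 = 2213
Band 4: 4975 * 0.973 = 4841
Band 5: 4476 * 0.939 = 4203
Band 6: 5024 * 0.961 = 4828
Band 7: 6775 * 0.951 + 7019 * 0.408 = 6443 + 2864 = 9307
→ [3887, 4751, 2213, 4841, 4203, 4828, 9307]
Total after period 2: 3887 + 4751 + 2213 + 4841 + 4203 + 4828 + 9307 = 34030

34030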